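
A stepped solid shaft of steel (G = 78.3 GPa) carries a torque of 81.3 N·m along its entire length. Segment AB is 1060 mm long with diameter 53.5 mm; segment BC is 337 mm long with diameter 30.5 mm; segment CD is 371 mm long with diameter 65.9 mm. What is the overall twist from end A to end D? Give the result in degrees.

0.326°

J_AB = π(0.0535)⁴/32 = 8.04×10^-7 m⁴; J_BC = π(0.0305)⁴/32 = 8.50×10^-8 m⁴; J_CD = π(0.0659)⁴/32 = 1.85×10^-6 m⁴.
θ = (T/G)·Σ L_i/J_i = (81.30/78.3×10⁹)·(1.06/8.04×10^-7 + 0.337/8.50×10^-8 + 0.371/1.85×10^-6) = 5.695×10^-3 rad.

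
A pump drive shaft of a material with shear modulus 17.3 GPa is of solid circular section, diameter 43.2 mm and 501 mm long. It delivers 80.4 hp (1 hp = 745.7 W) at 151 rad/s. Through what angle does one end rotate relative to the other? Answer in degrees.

ω = 151 rad/s, so T = P/ω = 80.4×745.7 / 151.0 = 397.0 N·m.
J = πd⁴/32 = π(0.0432)⁴/32 = 3.419×10^-7 m⁴.
θ = T·L/(G·J) = 397.0 × 0.501 / (17.3×10⁹ × 3.419×10^-7) = 0.03363 rad.

1.93°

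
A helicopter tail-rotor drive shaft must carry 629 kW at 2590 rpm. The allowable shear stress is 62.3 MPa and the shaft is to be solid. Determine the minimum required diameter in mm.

57.4 mm

ω = 2π·2590/60 = 271.2 rad/s, so T = P/ω = 629×10³ / 271.2 = 2319 N·m.
For a solid shaft τ_max = 16T/(πd³), so d = (16T/(π τ_allow))^(1/3) = (16·2319/(π·6.23×10^7))^(1/3) = 0.05745 m.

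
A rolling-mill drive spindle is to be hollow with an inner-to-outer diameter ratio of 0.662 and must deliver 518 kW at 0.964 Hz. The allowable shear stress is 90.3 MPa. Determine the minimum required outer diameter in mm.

ω = 2π·0.964 = 6.057 rad/s, so T = P/ω = 518×10³ / 6.057 = 85520 N·m.
For a hollow shaft with d_i/d_o = 0.662: τ_max = 16T/(π d_o³ (1−k⁴)), so d_o = [16T/(π τ_allow (1−k⁴))]^(1/3) = [16·85520/(π·9.03×10^7·0.8079)]^(1/3) = 0.1814 m.

181 mm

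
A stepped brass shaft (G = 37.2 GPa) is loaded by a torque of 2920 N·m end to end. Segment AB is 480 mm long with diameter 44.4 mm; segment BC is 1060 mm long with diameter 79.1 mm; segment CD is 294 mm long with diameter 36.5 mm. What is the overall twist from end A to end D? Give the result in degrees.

14.5°

J_AB = π(0.0444)⁴/32 = 3.82×10^-7 m⁴; J_BC = π(0.0791)⁴/32 = 3.84×10^-6 m⁴; J_CD = π(0.0365)⁴/32 = 1.74×10^-7 m⁴.
θ = (T/G)·Σ L_i/J_i = (2920/37.2×10⁹)·(0.480/3.82×10^-7 + 1.06/3.84×10^-6 + 0.294/1.74×10^-7) = 0.2528 rad.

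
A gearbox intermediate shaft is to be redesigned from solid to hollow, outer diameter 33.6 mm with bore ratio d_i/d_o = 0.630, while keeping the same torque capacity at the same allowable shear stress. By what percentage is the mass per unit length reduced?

32.4 %

Equal τ_max and T ⇒ the solid shaft needs d_s³ = d_o³(1−k⁴), so d_s = 33.6·(1−0.630⁴)^(1/3) = 31.73 mm.
Area ratio A_h/A_s = d_o²(1−k²)/d_s² = (1−k²)/(1−k⁴)^(2/3) = 0.6761.
Mass saving = 1 − 0.6761 = 32.4 %.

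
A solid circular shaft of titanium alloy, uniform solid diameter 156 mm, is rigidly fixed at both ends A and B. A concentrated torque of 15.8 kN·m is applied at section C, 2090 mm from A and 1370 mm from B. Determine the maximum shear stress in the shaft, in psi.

1860 psi

With uniform GJ and both ends fixed, compatibility θ_AC = θ_CB gives T_A·a = T_B·b, together with T_A + T_B = T₀.
T_A = T₀·b/(a+b) = 15800·1370/3460 = 6256 N·m; T_B = 9544 N·m.
τ in each portion: τ_AC = 8.39×10^6 Pa, τ_CB = 1.28×10^7 Pa; maximum is in CB.
τ_max = T_CB·r/J = 9544·0.0780/5.81×10^-5 = 1.280×10^7 Pa.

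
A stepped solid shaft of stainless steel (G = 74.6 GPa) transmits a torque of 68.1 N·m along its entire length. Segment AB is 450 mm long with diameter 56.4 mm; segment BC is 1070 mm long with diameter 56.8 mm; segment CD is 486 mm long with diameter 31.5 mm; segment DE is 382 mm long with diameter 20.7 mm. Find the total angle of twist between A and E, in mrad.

J_AB = π(0.0564)⁴/32 = 9.93×10^-7 m⁴; J_BC = π(0.0568)⁴/32 = 1.02×10^-6 m⁴; J_CD = π(0.0315)⁴/32 = 9.67×10^-8 m⁴; J_DE = π(0.0207)⁴/32 = 1.80×10^-8 m⁴.
θ = (T/G)·Σ L_i/J_i = (68.10/74.6×10⁹)·(0.450/9.93×10^-7 + 1.07/1.02×10^-6 + 0.486/9.67×10^-8 + 0.382/1.80×10^-8) = 0.02531 rad.

25.3 mrad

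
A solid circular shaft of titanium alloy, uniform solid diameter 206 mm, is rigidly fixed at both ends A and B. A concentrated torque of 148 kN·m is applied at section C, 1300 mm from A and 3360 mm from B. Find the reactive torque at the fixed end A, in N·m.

107000 N·m

With uniform GJ and both ends fixed, compatibility θ_AC = θ_CB gives T_A·a = T_B·b, together with T_A + T_B = T₀.
T_A = T₀·b/(a+b) = 148000·3360/4660 = 106700 N·m; T_B = 41290 N·m.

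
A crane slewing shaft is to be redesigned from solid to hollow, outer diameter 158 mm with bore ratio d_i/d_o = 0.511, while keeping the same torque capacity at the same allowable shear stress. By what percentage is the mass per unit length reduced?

Equal τ_max and T ⇒ the solid shaft needs d_s³ = d_o³(1−k⁴), so d_s = 158·(1−0.511⁴)^(1/3) = 154.3 mm.
Area ratio A_h/A_s = d_o²(1−k²)/d_s² = (1−k²)/(1−k⁴)^(2/3) = 0.7745.
Mass saving = 1 − 0.7745 = 22.6 %.

22.6 %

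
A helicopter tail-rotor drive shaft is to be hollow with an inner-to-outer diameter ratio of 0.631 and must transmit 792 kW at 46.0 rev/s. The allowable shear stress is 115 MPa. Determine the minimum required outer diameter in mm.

52.4 mm

ω = 2π·46.0 = 289.0 rad/s, so T = P/ω = 792×10³ / 289.0 = 2740 N·m.
For a hollow shaft with d_i/d_o = 0.631: τ_max = 16T/(π d_o³ (1−k⁴)), so d_o = [16T/(π τ_allow (1−k⁴))]^(1/3) = [16·2740/(π·1.15×10^8·0.8415)]^(1/3) = 0.05244 m.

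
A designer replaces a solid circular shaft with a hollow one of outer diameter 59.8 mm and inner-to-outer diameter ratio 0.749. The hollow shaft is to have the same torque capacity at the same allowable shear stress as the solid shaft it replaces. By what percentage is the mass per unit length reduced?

43.5 %

Equal τ_max and T ⇒ the solid shaft needs d_s³ = d_o³(1−k⁴), so d_s = 59.8·(1−0.749⁴)^(1/3) = 52.72 mm.
Area ratio A_h/A_s = d_o²(1−k²)/d_s² = (1−k²)/(1−k⁴)^(2/3) = 0.5648.
Mass saving = 1 − 0.5648 = 43.5 %.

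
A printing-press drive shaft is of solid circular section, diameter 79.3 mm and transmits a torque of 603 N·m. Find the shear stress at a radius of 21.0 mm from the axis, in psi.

J = πd⁴/32 = π(0.0793)⁴/32 = 3.882×10^-6 m⁴.
Shear stress varies linearly with radius: τ = T·r/J = 603.0 × 0.0210 / 3.882×10^-6 = 3.262×10^6 Pa.

473 psi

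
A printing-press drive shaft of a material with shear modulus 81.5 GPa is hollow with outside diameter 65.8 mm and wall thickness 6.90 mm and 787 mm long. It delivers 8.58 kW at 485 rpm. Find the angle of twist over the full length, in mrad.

ω = 2π·485/60 = 50.79 rad/s, so T = P/ω = 8.58×10³ / 50.79 = 168.9 N·m.
J = π(d_o⁴ − d_i⁴)/32 = π(0.0658⁴ − 0.0520⁴)/32 = 1.123×10^-6 m⁴.
θ = T·L/(G·J) = 168.9 × 0.787 / (81.5×10⁹ × 1.123×10^-6) = 1.453×10^-3 rad.

1.45 mrad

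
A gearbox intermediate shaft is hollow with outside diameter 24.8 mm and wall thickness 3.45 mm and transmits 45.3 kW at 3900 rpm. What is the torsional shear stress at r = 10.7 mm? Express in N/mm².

ω = 2π·3900/60 = 408.4 rad/s, so T = P/ω = 45.3×10³ / 408.4 = 110.9 N·m.
J = π(d_o⁴ − d_i⁴)/32 = π(0.0248⁴ − 0.0179⁴)/32 = 2.706×10^-8 m⁴.
Shear stress varies linearly with radius: τ = T·r/J = 110.9 × 0.0107 / 2.706×10^-8 = 4.386×10^7 Pa.

43.9 N/mm²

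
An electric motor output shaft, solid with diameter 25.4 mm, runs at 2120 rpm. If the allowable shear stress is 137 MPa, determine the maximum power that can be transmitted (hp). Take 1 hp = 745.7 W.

J = πd⁴/32 = π(0.0254)⁴/32 = 4.086×10^-8 m⁴.
T_max = τ_allow·J/r = 1.37×10^8 × 4.086×10^-8 / 0.0127 = 440.8 N·m.
ω = 2π·2120/60 = 222.0 rad/s, so P_max = T_max·ω = 9.786×10^4 W.

131 hp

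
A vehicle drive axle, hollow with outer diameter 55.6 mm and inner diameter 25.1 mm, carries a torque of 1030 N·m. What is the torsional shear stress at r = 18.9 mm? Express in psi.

J = π(d_o⁴ − d_i⁴)/32 = π(0.0556⁴ − 0.0251⁴)/32 = 8.992×10^-7 m⁴.
Shear stress varies linearly with radius: τ = T·r/J = 1030 × 0.0189 / 8.992×10^-7 = 2.165×10^7 Pa.

3140 psi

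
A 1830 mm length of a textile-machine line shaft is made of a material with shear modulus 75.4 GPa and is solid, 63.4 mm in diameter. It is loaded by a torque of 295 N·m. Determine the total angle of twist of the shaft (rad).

0.00451 rad

J = πd⁴/32 = π(0.0634)⁴/32 = 1.586×10^-6 m⁴.
θ = T·L/(G·J) = 295.0 × 1.83 / (75.4×10⁹ × 1.586×10^-6) = 4.514×10^-3 rad.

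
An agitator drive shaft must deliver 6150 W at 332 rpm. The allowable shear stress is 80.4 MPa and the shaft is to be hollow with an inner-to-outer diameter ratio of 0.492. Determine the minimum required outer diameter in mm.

22.8 mm

ω = 2π·332/60 = 34.77 rad/s, so T = P/ω = 6150 / 34.77 = 176.9 N·m.
For a hollow shaft with d_i/d_o = 0.492: τ_max = 16T/(π d_o³ (1−k⁴)), so d_o = [16T/(π τ_allow (1−k⁴))]^(1/3) = [16·176.9/(π·8.04×10^7·0.9414)]^(1/3) = 0.02283 m.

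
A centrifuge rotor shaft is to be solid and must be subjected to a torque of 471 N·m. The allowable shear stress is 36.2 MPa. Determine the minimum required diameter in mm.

For a solid shaft τ_max = 16T/(πd³), so d = (16T/(π τ_allow))^(1/3) = (16·471.0/(π·3.62×10^7))^(1/3) = 0.04047 m.

40.5 mm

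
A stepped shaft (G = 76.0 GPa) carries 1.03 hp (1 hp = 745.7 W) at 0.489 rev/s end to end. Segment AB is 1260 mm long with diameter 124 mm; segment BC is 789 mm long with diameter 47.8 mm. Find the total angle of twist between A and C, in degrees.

0.300°

ω = 2π·0.489 = 3.072 rad/s, so T = P/ω = 1.03×745.7 / 3.072 = 250.0 N·m.
J_AB = π(0.124)⁴/32 = 2.32×10^-5 m⁴; J_BC = π(0.0478)⁴/32 = 5.13×10^-7 m⁴.
θ = (T/G)·Σ L_i/J_i = (250.0/76.0×10⁹)·(1.26/2.32×10^-5 + 0.789/5.13×10^-7) = 5.242×10^-3 rad.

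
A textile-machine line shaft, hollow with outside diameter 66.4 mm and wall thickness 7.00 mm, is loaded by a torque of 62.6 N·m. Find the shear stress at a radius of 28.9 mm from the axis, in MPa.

1.55 MPa

J = π(d_o⁴ − d_i⁴)/32 = π(0.0664⁴ − 0.0524⁴)/32 = 1.168×10^-6 m⁴.
Shear stress varies linearly with radius: τ = T·r/J = 62.60 × 0.0289 / 1.168×10^-6 = 1.549×10^6 Pa.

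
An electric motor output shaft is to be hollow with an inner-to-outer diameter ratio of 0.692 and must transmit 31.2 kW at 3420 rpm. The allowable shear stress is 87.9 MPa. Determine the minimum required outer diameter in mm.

18.7 mm

ω = 2π·3420/60 = 358.1 rad/s, so T = P/ω = 31.2×10³ / 358.1 = 87.12 N·m.
For a hollow shaft with d_i/d_o = 0.692: τ_max = 16T/(π d_o³ (1−k⁴)), so d_o = [16T/(π τ_allow (1−k⁴))]^(1/3) = [16·87.12/(π·8.79×10^7·0.7707)]^(1/3) = 0.01871 m.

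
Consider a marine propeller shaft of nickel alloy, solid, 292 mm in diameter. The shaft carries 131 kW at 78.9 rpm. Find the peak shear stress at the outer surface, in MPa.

ω = 2π·78.9/60 = 8.262 rad/s, so T = P/ω = 131×10³ / 8.262 = 15850 N·m.
J = πd⁴/32 = π(0.292)⁴/32 = 7.137×10^-4 m⁴.
τ_max = T·r/J = 15850 × 0.146 / 7.137×10^-4 = 3.243×10^6 Pa.

3.24 MPa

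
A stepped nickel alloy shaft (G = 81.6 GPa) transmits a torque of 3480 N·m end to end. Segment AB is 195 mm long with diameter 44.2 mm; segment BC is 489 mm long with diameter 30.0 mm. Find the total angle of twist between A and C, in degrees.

16.3°

J_AB = π(0.0442)⁴/32 = 3.75×10^-7 m⁴; J_BC = π(0.0300)⁴/32 = 7.95×10^-8 m⁴.
θ = (T/G)·Σ L_i/J_i = (3480/81.6×10⁹)·(0.195/3.75×10^-7 + 0.489/7.95×10^-8) = 0.2844 rad.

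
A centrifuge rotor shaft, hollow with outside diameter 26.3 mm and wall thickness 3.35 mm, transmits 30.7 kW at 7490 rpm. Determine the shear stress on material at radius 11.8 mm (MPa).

ω = 2π·7490/60 = 784.4 rad/s, so T = P/ω = 30.7×10³ / 784.4 = 39.14 N·m.
J = π(d_o⁴ − d_i⁴)/32 = π(0.0263⁴ − 0.0196⁴)/32 = 3.248×10^-8 m⁴.
Shear stress varies linearly with radius: τ = T·r/J = 39.14 × 0.0118 / 3.248×10^-8 = 1.422×10^7 Pa.

14.2 MPa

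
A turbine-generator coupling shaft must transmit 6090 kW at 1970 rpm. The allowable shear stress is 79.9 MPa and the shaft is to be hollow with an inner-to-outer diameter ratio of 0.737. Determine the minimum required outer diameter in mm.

139 mm

ω = 2π·1970/60 = 206.3 rad/s, so T = P/ω = 6090×10³ / 206.3 = 29520 N·m.
For a hollow shaft with d_i/d_o = 0.737: τ_max = 16T/(π d_o³ (1−k⁴)), so d_o = [16T/(π τ_allow (1−k⁴))]^(1/3) = [16·29520/(π·7.99×10^7·0.7050)]^(1/3) = 0.1387 m.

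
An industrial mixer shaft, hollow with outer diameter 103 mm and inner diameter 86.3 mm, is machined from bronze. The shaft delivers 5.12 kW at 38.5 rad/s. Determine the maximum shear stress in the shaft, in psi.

177 psi

ω = 38.5 rad/s, so T = P/ω = 5.12×10³ / 38.50 = 133.0 N·m.
J = π(d_o⁴ − d_i⁴)/32 = π(0.103⁴ − 0.0863⁴)/32 = 5.604×10^-6 m⁴.
τ_max = T·r/J = 133.0 × 0.0515 / 5.604×10^-6 = 1.222×10^6 Pa.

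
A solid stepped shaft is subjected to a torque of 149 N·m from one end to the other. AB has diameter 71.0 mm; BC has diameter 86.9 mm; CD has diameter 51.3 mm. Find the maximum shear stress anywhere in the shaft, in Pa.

5.62e6 Pa

Under the same torque, τ_max = 16T/(πd³) is largest where d is smallest — segment CD (d = 51.3 mm).
τ_max = 16·149.0/(π·(0.0513)³) = 5.621×10^6 Pa.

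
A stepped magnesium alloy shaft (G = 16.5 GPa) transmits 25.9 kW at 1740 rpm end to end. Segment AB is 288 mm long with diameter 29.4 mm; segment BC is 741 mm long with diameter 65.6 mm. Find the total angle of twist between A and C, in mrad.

37.3 mrad

ω = 2π·1740/60 = 182.2 rad/s, so T = P/ω = 25.9×10³ / 182.2 = 142.1 N·m.
J_AB = π(0.0294)⁴/32 = 7.33×10^-8 m⁴; J_BC = π(0.0656)⁴/32 = 1.82×10^-6 m⁴.
θ = (T/G)·Σ L_i/J_i = (142.1/16.5×10⁹)·(0.288/7.33×10^-8 + 0.741/1.82×10^-6) = 0.03734 rad.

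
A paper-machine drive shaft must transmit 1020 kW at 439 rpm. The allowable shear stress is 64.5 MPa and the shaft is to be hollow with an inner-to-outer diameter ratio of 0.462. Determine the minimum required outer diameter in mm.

122 mm

ω = 2π·439/60 = 45.97 rad/s, so T = P/ω = 1020×10³ / 45.97 = 22190 N·m.
For a hollow shaft with d_i/d_o = 0.462: τ_max = 16T/(π d_o³ (1−k⁴)), so d_o = [16T/(π τ_allow (1−k⁴))]^(1/3) = [16·22190/(π·6.45×10^7·0.9544)]^(1/3) = 0.1224 m.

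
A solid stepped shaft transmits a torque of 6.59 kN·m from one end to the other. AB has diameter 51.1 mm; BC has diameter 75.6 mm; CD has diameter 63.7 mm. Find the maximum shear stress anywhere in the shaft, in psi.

Under the same torque, τ_max = 16T/(πd³) is largest where d is smallest — segment AB (d = 51.1 mm).
τ_max = 16·6590/(π·(0.0511)³) = 2.515×10^8 Pa.

36500 psi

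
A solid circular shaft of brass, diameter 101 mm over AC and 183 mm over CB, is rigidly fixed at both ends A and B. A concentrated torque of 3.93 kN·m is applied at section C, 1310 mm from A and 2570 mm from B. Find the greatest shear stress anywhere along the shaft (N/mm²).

Compatibility: T_A·a/J_AC = T_B·b/J_CB with T_A + T_B = T₀.
J_AC = 1.02×10^-5 m⁴, J_CB = 1.10×10^-4 m⁴, so T_A = T₀·(J_AC/a)/((J_AC/a)+(J_CB/b)) = 605.2 N·m, T_B = 3325 N·m.
τ in each portion: τ_AC = 2.99×10^6 Pa, τ_CB = 2.76×10^6 Pa; maximum is in AC.
τ_max = T_AC·r/J = 605.2·0.0505/1.02×10^-5 = 2.992×10^6 Pa.

2.99 N/mm²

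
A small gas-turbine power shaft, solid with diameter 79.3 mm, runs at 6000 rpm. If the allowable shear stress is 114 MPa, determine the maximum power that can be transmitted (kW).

J = πd⁴/32 = π(0.0793)⁴/32 = 3.882×10^-6 m⁴.
T_max = τ_allow·J/r = 1.14×10^8 × 3.882×10^-6 / 0.0396 = 11160 N·m.
ω = 2π·6000/60 = 628.3 rad/s, so P_max = T_max·ω = 7.013×10^6 W.

7010 kW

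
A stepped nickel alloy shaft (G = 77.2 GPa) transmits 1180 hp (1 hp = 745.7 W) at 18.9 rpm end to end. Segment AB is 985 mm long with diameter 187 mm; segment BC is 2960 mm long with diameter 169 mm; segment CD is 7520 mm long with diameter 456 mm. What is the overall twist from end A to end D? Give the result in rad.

0.270 rad

ω = 2π·18.9/60 = 1.979 rad/s, so T = P/ω = 1180×745.7 / 1.979 = 444600 N·m.
J_AB = π(0.187)⁴/32 = 1.20×10^-4 m⁴; J_BC = π(0.169)⁴/32 = 8.01×10^-5 m⁴; J_CD = π(0.456)⁴/32 = 4.24×10^-3 m⁴.
θ = (T/G)·Σ L_i/J_i = (444600/77.2×10⁹)·(0.985/1.20×10^-4 + 2.96/8.01×10^-5 + 7.52/4.24×10^-3) = 0.2703 rad.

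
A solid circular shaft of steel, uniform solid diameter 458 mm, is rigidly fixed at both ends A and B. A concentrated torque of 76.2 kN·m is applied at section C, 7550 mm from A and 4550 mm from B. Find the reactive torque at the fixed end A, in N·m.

28700 N·m

With uniform GJ and both ends fixed, compatibility θ_AC = θ_CB gives T_A·a = T_B·b, together with T_A + T_B = T₀.
T_A = T₀·b/(a+b) = 76200·4550/12100 = 28650 N·m; T_B = 47550 N·m.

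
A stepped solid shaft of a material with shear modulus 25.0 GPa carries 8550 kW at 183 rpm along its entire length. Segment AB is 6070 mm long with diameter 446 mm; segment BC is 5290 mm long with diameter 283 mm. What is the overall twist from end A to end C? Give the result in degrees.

ω = 2π·183/60 = 19.16 rad/s, so T = P/ω = 8550×10³ / 19.16 = 446200 N·m.
J_AB = π(0.446)⁴/32 = 3.88×10^-3 m⁴; J_BC = π(0.283)⁴/32 = 6.30×10^-4 m⁴.
θ = (T/G)·Σ L_i/J_i = (446200/25.0×10⁹)·(6.07/3.88×10^-3 + 5.29/6.30×10^-4) = 0.1778 rad.

10.2°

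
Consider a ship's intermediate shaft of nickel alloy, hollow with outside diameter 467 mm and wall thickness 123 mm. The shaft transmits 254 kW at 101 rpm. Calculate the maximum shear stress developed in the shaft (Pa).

1.26e6 Pa

ω = 2π·101/60 = 10.58 rad/s, so T = P/ω = 254×10³ / 10.58 = 24020 N·m.
J = π(d_o⁴ − d_i⁴)/32 = π(0.467⁴ − 0.221⁴)/32 = 4.435×10^-3 m⁴.
τ_max = T·r/J = 24020 × 0.234 / 4.435×10^-3 = 1.264×10^6 Pa.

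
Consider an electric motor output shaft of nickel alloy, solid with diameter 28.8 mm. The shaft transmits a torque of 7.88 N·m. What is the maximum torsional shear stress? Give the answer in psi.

244 psi

J = πd⁴/32 = π(0.0288)⁴/32 = 6.754×10^-8 m⁴.
τ_max = T·r/J = 7.880 × 0.0144 / 6.754×10^-8 = 1.680×10^6 Pa.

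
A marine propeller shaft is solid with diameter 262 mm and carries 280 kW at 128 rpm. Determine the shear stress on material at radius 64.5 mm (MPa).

ω = 2π·128/60 = 13.40 rad/s, so T = P/ω = 280×10³ / 13.40 = 20890 N·m.
J = πd⁴/32 = π(0.262)⁴/32 = 4.626×10^-4 m⁴.
Shear stress varies linearly with radius: τ = T·r/J = 20890 × 0.0645 / 4.626×10^-4 = 2.913×10^6 Pa.

2.91 MPa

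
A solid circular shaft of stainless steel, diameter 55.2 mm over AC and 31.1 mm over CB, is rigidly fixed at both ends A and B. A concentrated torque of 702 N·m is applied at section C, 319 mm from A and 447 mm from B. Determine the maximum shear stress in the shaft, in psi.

Compatibility: T_A·a/J_AC = T_B·b/J_CB with T_A + T_B = T₀.
J_AC = 9.11×10^-7 m⁴, J_CB = 9.18×10^-8 m⁴, so T_A = T₀·(J_AC/a)/((J_AC/a)+(J_CB/b)) = 654.9 N·m, T_B = 47.09 N·m.
τ in each portion: τ_AC = 1.98×10^7 Pa, τ_CB = 7.97×10^6 Pa; maximum is in AC.
τ_max = T_AC·r/J = 654.9·0.0276/9.11×10^-7 = 1.983×10^7 Pa.

2880 psi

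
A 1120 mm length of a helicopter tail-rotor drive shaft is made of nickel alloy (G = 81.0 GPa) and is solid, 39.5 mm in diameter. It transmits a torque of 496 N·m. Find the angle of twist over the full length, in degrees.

1.64°

J = πd⁴/32 = π(0.0395)⁴/32 = 2.390×10^-7 m⁴.
θ = T·L/(G·J) = 496.0 × 1.12 / (81.0×10⁹ × 2.390×10^-7) = 0.02870 rad.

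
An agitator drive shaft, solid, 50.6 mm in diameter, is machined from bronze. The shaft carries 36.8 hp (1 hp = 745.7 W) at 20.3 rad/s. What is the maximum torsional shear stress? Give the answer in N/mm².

ω = 20.3 rad/s, so T = P/ω = 36.8×745.7 / 20.30 = 1352 N·m.
J = πd⁴/32 = π(0.0506)⁴/32 = 6.436×10^-7 m⁴.
τ_max = T·r/J = 1352 × 0.0253 / 6.436×10^-7 = 5.314×10^7 Pa.

53.1 N/mm²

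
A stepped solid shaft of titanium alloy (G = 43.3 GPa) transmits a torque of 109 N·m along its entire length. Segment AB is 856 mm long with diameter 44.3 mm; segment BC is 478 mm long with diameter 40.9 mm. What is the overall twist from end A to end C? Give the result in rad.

0.0101 rad

J_AB = π(0.0443)⁴/32 = 3.78×10^-7 m⁴; J_BC = π(0.0409)⁴/32 = 2.75×10^-7 m⁴.
θ = (T/G)·Σ L_i/J_i = (109.0/43.3×10⁹)·(0.856/3.78×10^-7 + 0.478/2.75×10^-7) = 0.01008 rad.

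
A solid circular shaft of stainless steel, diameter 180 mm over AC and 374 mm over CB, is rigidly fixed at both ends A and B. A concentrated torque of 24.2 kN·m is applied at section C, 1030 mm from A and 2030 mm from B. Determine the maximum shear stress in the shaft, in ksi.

Compatibility: T_A·a/J_AC = T_B·b/J_CB with T_A + T_B = T₀.
J_AC = 1.03×10^-4 m⁴, J_CB = 1.92×10^-3 m⁴, so T_A = T₀·(J_AC/a)/((J_AC/a)+(J_CB/b)) = 2314 N·m, T_B = 21890 N·m.
τ in each portion: τ_AC = 2.02×10^6 Pa, τ_CB = 2.13×10^6 Pa; maximum is in CB.
τ_max = T_CB·r/J = 21890·0.187/1.92×10^-3 = 2.131×10^6 Pa.

0.309 ksi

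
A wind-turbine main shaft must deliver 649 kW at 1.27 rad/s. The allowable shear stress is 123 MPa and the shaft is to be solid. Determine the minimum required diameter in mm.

277 mm

ω = 1.27 rad/s, so T = P/ω = 649×10³ / 1.270 = 511000 N·m.
For a solid shaft τ_max = 16T/(πd³), so d = (16T/(π τ_allow))^(1/3) = (16·511000/(π·1.23×10^8))^(1/3) = 0.2766 m.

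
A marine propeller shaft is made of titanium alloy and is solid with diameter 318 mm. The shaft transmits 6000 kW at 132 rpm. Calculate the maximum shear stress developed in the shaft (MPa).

ω = 2π·132/60 = 13.82 rad/s, so T = P/ω = 6000×10³ / 13.82 = 434100 N·m.
J = πd⁴/32 = π(0.318)⁴/32 = 1.004×10^-3 m⁴.
τ_max = T·r/J = 434100 × 0.159 / 1.004×10^-3 = 6.874×10^7 Pa.

68.7 MPa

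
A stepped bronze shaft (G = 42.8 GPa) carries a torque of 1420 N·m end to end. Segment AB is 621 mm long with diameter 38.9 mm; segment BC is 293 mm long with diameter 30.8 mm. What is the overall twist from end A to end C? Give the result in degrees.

11.6°

J_AB = π(0.0389)⁴/32 = 2.25×10^-7 m⁴; J_BC = π(0.0308)⁴/32 = 8.83×10^-8 m⁴.
θ = (T/G)·Σ L_i/J_i = (1420/42.8×10⁹)·(0.621/2.25×10^-7 + 0.293/8.83×10^-8) = 0.2017 rad.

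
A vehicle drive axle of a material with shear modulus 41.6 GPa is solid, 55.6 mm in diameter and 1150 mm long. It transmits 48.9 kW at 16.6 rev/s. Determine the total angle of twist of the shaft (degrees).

ω = 2π·16.6 = 104.3 rad/s, so T = P/ω = 48.9×10³ / 104.3 = 468.8 N·m.
J = πd⁴/32 = π(0.0556)⁴/32 = 9.382×10^-7 m⁴.
θ = T·L/(G·J) = 468.8 × 1.15 / (41.6×10⁹ × 9.382×10^-7) = 0.01381 rad.

0.791°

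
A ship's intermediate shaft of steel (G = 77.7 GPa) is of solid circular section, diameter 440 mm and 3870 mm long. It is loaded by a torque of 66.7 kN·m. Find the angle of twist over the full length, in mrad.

0.903 mrad

J = πd⁴/32 = π(0.440)⁴/32 = 3.680×10^-3 m⁴.
θ = T·L/(G·J) = 66700 × 3.87 / (77.7×10⁹ × 3.680×10^-3) = 9.028×10^-4 rad.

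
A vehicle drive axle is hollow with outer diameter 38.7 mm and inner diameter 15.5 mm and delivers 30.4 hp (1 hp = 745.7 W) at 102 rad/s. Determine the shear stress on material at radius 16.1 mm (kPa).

16700 kPa

ω = 102 rad/s, so T = P/ω = 30.4×745.7 / 102.0 = 222.2 N·m.
J = π(d_o⁴ − d_i⁴)/32 = π(0.0387⁴ − 0.0155⁴)/32 = 2.145×10^-7 m⁴.
Shear stress varies linearly with radius: τ = T·r/J = 222.2 × 0.0161 / 2.145×10^-7 = 1.668×10^7 Pa.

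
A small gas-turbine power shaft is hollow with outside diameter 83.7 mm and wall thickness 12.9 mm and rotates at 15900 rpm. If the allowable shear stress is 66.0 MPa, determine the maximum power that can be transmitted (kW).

9760 kW

J = π(d_o⁴ − d_i⁴)/32 = π(0.0837⁴ − 0.0579⁴)/32 = 3.715×10^-6 m⁴.
T_max = τ_allow·J/r = 6.60×10^7 × 3.715×10^-6 / 0.0418 = 5859 N·m.
ω = 2π·15900/60 = 1665 rad/s, so P_max = T_max·ω = 9.755×10^6 W.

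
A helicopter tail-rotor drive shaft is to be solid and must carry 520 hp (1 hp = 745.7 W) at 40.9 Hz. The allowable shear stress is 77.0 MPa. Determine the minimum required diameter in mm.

46.4 mm

ω = 2π·40.9 = 257.0 rad/s, so T = P/ω = 520×745.7 / 257.0 = 1509 N·m.
For a solid shaft τ_max = 16T/(πd³), so d = (16T/(π τ_allow))^(1/3) = (16·1509/(π·7.70×10^7))^(1/3) = 0.04639 m.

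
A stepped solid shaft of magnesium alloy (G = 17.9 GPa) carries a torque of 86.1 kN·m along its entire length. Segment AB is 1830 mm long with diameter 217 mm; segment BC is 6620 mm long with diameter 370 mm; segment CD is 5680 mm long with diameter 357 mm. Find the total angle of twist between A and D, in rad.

0.0749 rad

J_AB = π(0.217)⁴/32 = 2.18×10^-4 m⁴; J_BC = π(0.370)⁴/32 = 1.84×10^-3 m⁴; J_CD = π(0.357)⁴/32 = 1.59×10^-3 m⁴.
θ = (T/G)·Σ L_i/J_i = (86100/17.9×10⁹)·(1.83/2.18×10^-4 + 6.62/1.84×10^-3 + 5.68/1.59×10^-3) = 0.07487 rad.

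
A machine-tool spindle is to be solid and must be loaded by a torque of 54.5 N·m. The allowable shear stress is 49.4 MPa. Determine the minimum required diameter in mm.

For a solid shaft τ_max = 16T/(πd³), so d = (16T/(π τ_allow))^(1/3) = (16·54.50/(π·4.94×10^7))^(1/3) = 0.01778 m.

17.8 mm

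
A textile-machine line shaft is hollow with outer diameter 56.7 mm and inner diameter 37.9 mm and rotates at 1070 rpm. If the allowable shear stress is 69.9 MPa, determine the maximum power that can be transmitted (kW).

224 kW

J = π(d_o⁴ − d_i⁴)/32 = π(0.0567⁴ − 0.0379⁴)/32 = 8.121×10^-7 m⁴.
T_max = τ_allow·J/r = 6.99×10^7 × 8.121×10^-7 / 0.0284 = 2002 N·m.
ω = 2π·1070/60 = 112.1 rad/s, so P_max = T_max·ω = 2.244×10^5 W.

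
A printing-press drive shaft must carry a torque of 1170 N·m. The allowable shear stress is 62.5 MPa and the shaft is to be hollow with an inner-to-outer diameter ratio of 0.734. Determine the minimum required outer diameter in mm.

For a hollow shaft with d_i/d_o = 0.734: τ_max = 16T/(π d_o³ (1−k⁴)), so d_o = [16T/(π τ_allow (1−k⁴))]^(1/3) = [16·1170/(π·6.25×10^7·0.7097)]^(1/3) = 0.05121 m.

51.2 mm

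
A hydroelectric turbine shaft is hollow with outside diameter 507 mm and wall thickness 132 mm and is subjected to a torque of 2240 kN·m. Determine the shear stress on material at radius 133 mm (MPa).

J = π(d_o⁴ − d_i⁴)/32 = π(0.507⁴ − 0.243⁴)/32 = 6.145×10^-3 m⁴.
Shear stress varies linearly with radius: τ = T·r/J = 2.240e6 × 0.133 / 6.145×10^-3 = 4.849×10^7 Pa.

48.5 MPa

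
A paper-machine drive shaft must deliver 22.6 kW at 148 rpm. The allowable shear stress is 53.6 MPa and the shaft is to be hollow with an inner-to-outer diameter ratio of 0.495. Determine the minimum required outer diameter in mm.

ω = 2π·148/60 = 15.50 rad/s, so T = P/ω = 22.6×10³ / 15.50 = 1458 N·m.
For a hollow shaft with d_i/d_o = 0.495: τ_max = 16T/(π d_o³ (1−k⁴)), so d_o = [16T/(π τ_allow (1−k⁴))]^(1/3) = [16·1458/(π·5.36×10^7·0.9400)]^(1/3) = 0.05282 m.

52.8 mm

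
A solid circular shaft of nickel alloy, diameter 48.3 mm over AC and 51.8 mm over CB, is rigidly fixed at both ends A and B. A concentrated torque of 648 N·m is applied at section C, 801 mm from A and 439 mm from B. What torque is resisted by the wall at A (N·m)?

190 N·m

Compatibility: T_A·a/J_AC = T_B·b/J_CB with T_A + T_B = T₀.
J_AC = 5.34×10^-7 m⁴, J_CB = 7.07×10^-7 m⁴, so T_A = T₀·(J_AC/a)/((J_AC/a)+(J_CB/b)) = 189.8 N·m, T_B = 458.2 N·m.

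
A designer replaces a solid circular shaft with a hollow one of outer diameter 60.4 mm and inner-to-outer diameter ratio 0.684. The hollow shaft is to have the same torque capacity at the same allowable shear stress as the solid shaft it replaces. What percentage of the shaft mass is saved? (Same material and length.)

Equal τ_max and T ⇒ the solid shaft needs d_s³ = d_o³(1−k⁴), so d_s = 60.4·(1−0.684⁴)^(1/3) = 55.63 mm.
Area ratio A_h/A_s = d_o²(1−k²)/d_s² = (1−k²)/(1−k⁴)^(2/3) = 0.6274.
Mass saving = 1 − 0.6274 = 37.3 %.

37.3 %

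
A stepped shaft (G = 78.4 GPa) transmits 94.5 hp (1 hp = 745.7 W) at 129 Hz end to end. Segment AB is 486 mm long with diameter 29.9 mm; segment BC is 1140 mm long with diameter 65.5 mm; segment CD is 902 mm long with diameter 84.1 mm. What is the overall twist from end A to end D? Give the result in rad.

ω = 2π·129 = 810.5 rad/s, so T = P/ω = 94.5×745.7 / 810.5 = 86.94 N·m.
J_AB = π(0.0299)⁴/32 = 7.85×10^-8 m⁴; J_BC = π(0.0655)⁴/32 = 1.81×10^-6 m⁴; J_CD = π(0.0841)⁴/32 = 4.91×10^-6 m⁴.
θ = (T/G)·Σ L_i/J_i = (86.94/78.4×10⁹)·(0.486/7.85×10^-8 + 1.14/1.81×10^-6 + 0.902/4.91×10^-6) = 7.772×10^-3 rad.

0.00777 rad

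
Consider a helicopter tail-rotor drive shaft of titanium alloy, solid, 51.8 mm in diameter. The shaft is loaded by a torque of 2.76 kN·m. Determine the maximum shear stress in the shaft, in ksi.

14.7 ksi

J = πd⁴/32 = π(0.0518)⁴/32 = 7.068×10^-7 m⁴.
τ_max = T·r/J = 2760 × 0.0259 / 7.068×10^-7 = 1.011×10^8 Pa.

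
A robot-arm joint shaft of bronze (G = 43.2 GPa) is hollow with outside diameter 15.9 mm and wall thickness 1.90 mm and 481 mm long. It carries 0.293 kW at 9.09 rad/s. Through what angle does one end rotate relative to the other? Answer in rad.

0.0861 rad

ω = 9.09 rad/s, so T = P/ω = 0.293×10³ / 9.090 = 32.23 N·m.
J = π(d_o⁴ − d_i⁴)/32 = π(0.0159⁴ − 0.0121⁴)/32 = 4.170×10^-9 m⁴.
θ = T·L/(G·J) = 32.23 × 0.481 / (43.2×10⁹ × 4.170×10^-9) = 0.08606 rad.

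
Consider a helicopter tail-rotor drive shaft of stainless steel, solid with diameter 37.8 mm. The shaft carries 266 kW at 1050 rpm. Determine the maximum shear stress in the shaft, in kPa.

228000 kPa

ω = 2π·1050/60 = 110.0 rad/s, so T = P/ω = 266×10³ / 110.0 = 2419 N·m.
J = πd⁴/32 = π(0.0378)⁴/32 = 2.004×10^-7 m⁴.
τ_max = T·r/J = 2419 × 0.0189 / 2.004×10^-7 = 2.281×10^8 Pa.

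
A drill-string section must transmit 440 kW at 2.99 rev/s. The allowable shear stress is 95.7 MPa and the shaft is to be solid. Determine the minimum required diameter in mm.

108 mm

ω = 2π·2.99 = 18.79 rad/s, so T = P/ω = 440×10³ / 18.79 = 23420 N·m.
For a solid shaft τ_max = 16T/(πd³), so d = (16T/(π τ_allow))^(1/3) = (16·23420/(π·9.57×10^7))^(1/3) = 0.1076 m.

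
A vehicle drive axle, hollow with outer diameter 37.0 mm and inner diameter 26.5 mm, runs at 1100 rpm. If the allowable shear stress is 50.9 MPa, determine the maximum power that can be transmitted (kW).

43.0 kW

J = π(d_o⁴ − d_i⁴)/32 = π(0.0370⁴ − 0.0265⁴)/32 = 1.356×10^-7 m⁴.
T_max = τ_allow·J/r = 5.09×10^7 × 1.356×10^-7 / 0.0185 = 373.0 N·m.
ω = 2π·1100/60 = 115.2 rad/s, so P_max = T_max·ω = 4.297×10^4 W.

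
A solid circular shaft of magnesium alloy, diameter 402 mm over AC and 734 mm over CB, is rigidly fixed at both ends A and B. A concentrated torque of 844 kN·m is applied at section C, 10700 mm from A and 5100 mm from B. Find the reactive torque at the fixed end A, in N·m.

Compatibility: T_A·a/J_AC = T_B·b/J_CB with T_A + T_B = T₀.
J_AC = 2.56×10^-3 m⁴, J_CB = 0.0285 m⁴, so T_A = T₀·(J_AC/a)/((J_AC/a)+(J_CB/b)) = 34710 N·m, T_B = 809300 N·m.

34700 N·m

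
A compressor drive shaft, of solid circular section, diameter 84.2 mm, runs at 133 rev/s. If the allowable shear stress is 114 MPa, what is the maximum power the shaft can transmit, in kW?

11200 kW

J = πd⁴/32 = π(0.0842)⁴/32 = 4.935×10^-6 m⁴.
T_max = τ_allow·J/r = 1.14×10^8 × 4.935×10^-6 / 0.0421 = 13360 N·m.
ω = 2π·133 = 835.7 rad/s, so P_max = T_max·ω = 1.117×10^7 W.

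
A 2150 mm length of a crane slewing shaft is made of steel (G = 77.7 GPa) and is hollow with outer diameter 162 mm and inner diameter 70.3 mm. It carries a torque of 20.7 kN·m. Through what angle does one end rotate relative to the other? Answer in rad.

J = π(d_o⁴ − d_i⁴)/32 = π(0.162⁴ − 0.0703⁴)/32 = 6.522×10^-5 m⁴.
θ = T·L/(G·J) = 20700 × 2.15 / (77.7×10⁹ × 6.522×10^-5) = 8.782×10^-3 rad.

0.00878 rad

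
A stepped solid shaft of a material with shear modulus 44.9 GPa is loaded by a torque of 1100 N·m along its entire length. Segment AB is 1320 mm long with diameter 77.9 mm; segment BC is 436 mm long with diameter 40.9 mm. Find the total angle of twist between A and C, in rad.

0.0478 rad

J_AB = π(0.0779)⁴/32 = 3.62×10^-6 m⁴; J_BC = π(0.0409)⁴/32 = 2.75×10^-7 m⁴.
θ = (T/G)·Σ L_i/J_i = (1100/44.9×10⁹)·(1.32/3.62×10^-6 + 0.436/2.75×10^-7) = 0.04783 rad.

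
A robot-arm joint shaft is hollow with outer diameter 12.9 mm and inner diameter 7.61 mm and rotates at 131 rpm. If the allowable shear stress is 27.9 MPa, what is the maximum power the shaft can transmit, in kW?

0.142 kW

J = π(d_o⁴ − d_i⁴)/32 = π(0.0129⁴ − 0.00761⁴)/32 = 2.389×10^-9 m⁴.
T_max = τ_allow·J/r = 2.79×10^7 × 2.389×10^-9 / 0.00645 = 10.34 N·m.
ω = 2π·131/60 = 13.72 rad/s, so P_max = T_max·ω = 141.8 W.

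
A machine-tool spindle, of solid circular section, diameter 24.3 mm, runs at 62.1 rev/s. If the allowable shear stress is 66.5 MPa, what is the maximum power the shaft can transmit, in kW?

J = πd⁴/32 = π(0.0243)⁴/32 = 3.423×10^-8 m⁴.
T_max = τ_allow·J/r = 6.65×10^7 × 3.423×10^-8 / 0.0122 = 187.4 N·m.
ω = 2π·62.1 = 390.2 rad/s, so P_max = T_max·ω = 7.310×10^4 W.

73.1 kW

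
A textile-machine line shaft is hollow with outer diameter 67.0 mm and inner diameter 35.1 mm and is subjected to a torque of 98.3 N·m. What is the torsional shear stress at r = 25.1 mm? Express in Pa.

1.35e6 Pa

J = π(d_o⁴ − d_i⁴)/32 = π(0.0670⁴ − 0.0351⁴)/32 = 1.829×10^-6 m⁴.
Shear stress varies linearly with radius: τ = T·r/J = 98.30 × 0.0251 / 1.829×10^-6 = 1.349×10^6 Pa.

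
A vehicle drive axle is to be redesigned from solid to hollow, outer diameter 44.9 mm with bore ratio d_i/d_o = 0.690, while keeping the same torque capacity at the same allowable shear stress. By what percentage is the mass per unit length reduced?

Equal τ_max and T ⇒ the solid shaft needs d_s³ = d_o³(1−k⁴), so d_s = 44.9·(1−0.690⁴)^(1/3) = 41.21 mm.
Area ratio A_h/A_s = d_o²(1−k²)/d_s² = (1−k²)/(1−k⁴)^(2/3) = 0.6218.
Mass saving = 1 − 0.6218 = 37.8 %.

37.8 %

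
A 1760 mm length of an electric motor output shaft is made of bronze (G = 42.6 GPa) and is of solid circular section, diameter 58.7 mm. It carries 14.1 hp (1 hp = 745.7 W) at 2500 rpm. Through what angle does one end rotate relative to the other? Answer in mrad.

1.42 mrad

ω = 2π·2500/60 = 261.8 rad/s, so T = P/ω = 14.1×745.7 / 261.8 = 40.16 N·m.
J = πd⁴/32 = π(0.0587)⁴/32 = 1.166×10^-6 m⁴.
θ = T·L/(G·J) = 40.16 × 1.76 / (42.6×10⁹ × 1.166×10^-6) = 1.424×10^-3 rad.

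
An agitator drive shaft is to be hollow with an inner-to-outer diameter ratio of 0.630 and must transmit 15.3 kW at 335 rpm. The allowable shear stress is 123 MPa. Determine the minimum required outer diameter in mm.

27.8 mm

ω = 2π·335/60 = 35.08 rad/s, so T = P/ω = 15.3×10³ / 35.08 = 436.1 N·m.
For a hollow shaft with d_i/d_o = 0.630: τ_max = 16T/(π d_o³ (1−k⁴)), so d_o = [16T/(π τ_allow (1−k⁴))]^(1/3) = [16·436.1/(π·1.23×10^8·0.8425)]^(1/3) = 0.02778 m.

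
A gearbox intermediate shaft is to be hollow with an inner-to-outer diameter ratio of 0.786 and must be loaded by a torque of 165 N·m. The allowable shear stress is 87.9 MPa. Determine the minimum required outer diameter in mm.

24.9 mm

For a hollow shaft with d_i/d_o = 0.786: τ_max = 16T/(π d_o³ (1−k⁴)), so d_o = [16T/(π τ_allow (1−k⁴))]^(1/3) = [16·165.0/(π·8.79×10^7·0.6183)]^(1/3) = 0.02491 m.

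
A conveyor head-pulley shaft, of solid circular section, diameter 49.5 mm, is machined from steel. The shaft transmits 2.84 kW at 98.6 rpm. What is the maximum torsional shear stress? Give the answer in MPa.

ω = 2π·98.6/60 = 10.33 rad/s, so T = P/ω = 2.84×10³ / 10.33 = 275.1 N·m.
J = πd⁴/32 = π(0.0495)⁴/32 = 5.894×10^-7 m⁴.
τ_max = T·r/J = 275.1 × 0.0248 / 5.894×10^-7 = 1.155×10^7 Pa.

11.5 MPa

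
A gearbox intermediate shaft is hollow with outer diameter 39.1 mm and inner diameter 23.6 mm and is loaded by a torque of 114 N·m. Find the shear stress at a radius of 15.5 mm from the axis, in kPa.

8880 kPa

J = π(d_o⁴ − d_i⁴)/32 = π(0.0391⁴ − 0.0236⁴)/32 = 1.990×10^-7 m⁴.
Shear stress varies linearly with radius: τ = T·r/J = 114.0 × 0.0155 / 1.990×10^-7 = 8.879×10^6 Pa.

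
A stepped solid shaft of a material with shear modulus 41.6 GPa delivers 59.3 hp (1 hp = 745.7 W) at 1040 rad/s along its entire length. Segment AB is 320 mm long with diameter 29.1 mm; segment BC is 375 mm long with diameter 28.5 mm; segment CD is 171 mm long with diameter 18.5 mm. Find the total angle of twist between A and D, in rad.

ω = 1040 rad/s, so T = P/ω = 59.3×745.7 / 1040 = 42.52 N·m.
J_AB = π(0.0291)⁴/32 = 7.04×10^-8 m⁴; J_BC = π(0.0285)⁴/32 = 6.48×10^-8 m⁴; J_CD = π(0.0185)⁴/32 = 1.15×10^-8 m⁴.
θ = (T/G)·Σ L_i/J_i = (42.52/41.6×10⁹)·(0.320/7.04×10^-8 + 0.375/6.48×10^-8 + 0.171/1.15×10^-8) = 0.02576 rad.

0.0258 rad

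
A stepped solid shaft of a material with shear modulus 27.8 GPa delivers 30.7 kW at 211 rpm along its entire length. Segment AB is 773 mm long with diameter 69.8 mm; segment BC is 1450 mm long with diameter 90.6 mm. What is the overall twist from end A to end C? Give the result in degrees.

ω = 2π·211/60 = 22.10 rad/s, so T = P/ω = 30.7×10³ / 22.10 = 1389 N·m.
J_AB = π(0.0698)⁴/32 = 2.33×10^-6 m⁴; J_BC = π(0.0906)⁴/32 = 6.61×10^-6 m⁴.
θ = (T/G)·Σ L_i/J_i = (1389/27.8×10⁹)·(0.773/2.33×10^-6 + 1.45/6.61×10^-6) = 0.02753 rad.

1.58°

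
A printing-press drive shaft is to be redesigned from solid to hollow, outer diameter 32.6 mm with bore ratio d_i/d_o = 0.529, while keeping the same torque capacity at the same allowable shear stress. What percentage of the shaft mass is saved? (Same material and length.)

24.0 %

Equal τ_max and T ⇒ the solid shaft needs d_s³ = d_o³(1−k⁴), so d_s = 32.6·(1−0.529⁴)^(1/3) = 31.73 mm.
Area ratio A_h/A_s = d_o²(1−k²)/d_s² = (1−k²)/(1−k⁴)^(2/3) = 0.7604.
Mass saving = 1 − 0.7604 = 24.0 %.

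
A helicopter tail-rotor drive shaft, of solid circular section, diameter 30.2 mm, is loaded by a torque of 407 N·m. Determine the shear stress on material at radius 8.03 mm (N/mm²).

J = πd⁴/32 = π(0.0302)⁴/32 = 8.166×10^-8 m⁴.
Shear stress varies linearly with radius: τ = T·r/J = 407.0 × 0.00803 / 8.166×10^-8 = 4.002×10^7 Pa.

40.0 N/mm²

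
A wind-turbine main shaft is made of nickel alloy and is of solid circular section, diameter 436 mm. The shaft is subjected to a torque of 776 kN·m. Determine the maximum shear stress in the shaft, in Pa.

4.77e7 Pa

J = πd⁴/32 = π(0.436)⁴/32 = 3.548×10^-3 m⁴.
τ_max = T·r/J = 776000 × 0.218 / 3.548×10^-3 = 4.768×10^7 Pa.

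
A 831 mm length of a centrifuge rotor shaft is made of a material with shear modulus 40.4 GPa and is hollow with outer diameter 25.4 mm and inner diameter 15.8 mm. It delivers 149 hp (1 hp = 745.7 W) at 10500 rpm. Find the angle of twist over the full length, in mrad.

ω = 2π·10500/60 = 1100 rad/s, so T = P/ω = 149×745.7 / 1100 = 101.0 N·m.
J = π(d_o⁴ − d_i⁴)/32 = π(0.0254⁴ − 0.0158⁴)/32 = 3.475×10^-8 m⁴.
θ = T·L/(G·J) = 101.0 × 0.831 / (40.4×10⁹ × 3.475×10^-8) = 0.05982 rad.

59.8 mrad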